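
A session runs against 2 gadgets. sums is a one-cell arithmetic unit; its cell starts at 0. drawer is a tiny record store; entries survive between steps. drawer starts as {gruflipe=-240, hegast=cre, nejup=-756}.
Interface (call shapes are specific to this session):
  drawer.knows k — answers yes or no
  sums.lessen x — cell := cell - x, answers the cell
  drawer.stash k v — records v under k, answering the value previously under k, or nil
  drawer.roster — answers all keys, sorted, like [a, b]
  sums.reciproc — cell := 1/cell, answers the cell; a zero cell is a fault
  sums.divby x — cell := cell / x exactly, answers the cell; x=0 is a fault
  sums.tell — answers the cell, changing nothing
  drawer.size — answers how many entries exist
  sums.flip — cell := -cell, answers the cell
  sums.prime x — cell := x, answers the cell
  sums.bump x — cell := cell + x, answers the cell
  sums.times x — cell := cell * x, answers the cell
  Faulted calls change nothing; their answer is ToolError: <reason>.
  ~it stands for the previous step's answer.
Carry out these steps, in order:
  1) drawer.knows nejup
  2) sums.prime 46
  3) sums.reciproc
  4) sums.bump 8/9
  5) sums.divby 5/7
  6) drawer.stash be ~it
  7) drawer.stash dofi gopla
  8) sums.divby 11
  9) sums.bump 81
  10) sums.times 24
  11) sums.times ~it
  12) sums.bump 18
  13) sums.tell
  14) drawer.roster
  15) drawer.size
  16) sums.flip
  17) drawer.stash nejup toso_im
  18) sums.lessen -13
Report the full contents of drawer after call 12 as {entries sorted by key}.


Next I call knows with k→nejup: yes.
Calling prime with x→46, giving 46.
Invoking reciproc, and see 1/46.
Now I run bump with x→8/9, and see 377/414.
Invoking divby with x→5/7, which returns 2639/2070.
I call stash with k→be, v→~it, — result: nil.
Using stash with k→dofi, v→gopla, giving nil.
Now I run divby with x→11, yielding 2639/22770.
Then bump with x→81, which returns 1847009/22770.
Invoking times with x→24, and see 7388036/3795.
Then times with x→~it, and get 54583075937296/14402025.
Now I run bump with x→18, which returns 54583335173746/14402025.
Calling tell(), and see 54583335173746/14402025.
Using roster, and see [be, dofi, gruflipe, hegast, nejup].
Using size, → 5.
I call flip(), → -54583335173746/14402025.
I invoke stash with k→nejup, v→toso_im, yielding -756.
Calling lessen with x→-13, giving -54583147947421/14402025.

Answer: {be=2639/2070, dofi=gopla, gruflipe=-240, hegast=cre, nejup=-756}


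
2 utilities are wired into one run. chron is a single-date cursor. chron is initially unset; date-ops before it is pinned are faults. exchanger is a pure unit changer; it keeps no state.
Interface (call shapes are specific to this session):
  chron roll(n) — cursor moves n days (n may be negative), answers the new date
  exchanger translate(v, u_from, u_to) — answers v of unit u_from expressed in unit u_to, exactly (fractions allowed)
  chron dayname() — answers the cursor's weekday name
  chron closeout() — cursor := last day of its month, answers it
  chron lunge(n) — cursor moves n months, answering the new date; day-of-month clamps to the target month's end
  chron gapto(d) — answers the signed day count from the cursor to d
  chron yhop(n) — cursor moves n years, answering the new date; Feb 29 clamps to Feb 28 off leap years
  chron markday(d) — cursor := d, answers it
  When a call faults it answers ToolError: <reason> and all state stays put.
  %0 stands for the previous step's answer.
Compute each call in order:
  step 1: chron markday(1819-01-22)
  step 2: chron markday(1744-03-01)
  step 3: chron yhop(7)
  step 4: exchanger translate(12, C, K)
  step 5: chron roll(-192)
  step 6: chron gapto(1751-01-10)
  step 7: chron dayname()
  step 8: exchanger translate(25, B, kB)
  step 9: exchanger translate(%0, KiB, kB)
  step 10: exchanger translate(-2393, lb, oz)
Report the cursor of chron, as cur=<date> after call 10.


Answer: cur=1750-08-21

Derivation:
% chron markday d: 1819-01-22
[out] 1819-01-22
% chron markday d: 1744-03-01
[out] 1744-03-01
% chron yhop n: 7
[out] 1751-03-01
% exchanger translate v: 12 u_from: C u_to: K
[out] 5703/20
% chron roll n: -192
[out] 1750-08-21
% chron gapto d: 1751-01-10
[out] 142
% chron dayname
[out] Friday
% exchanger translate v: 25 u_from: B u_to: kB
[out] 1/40
% exchanger translate v: %0 u_from: KiB u_to: kB
[out] 16/625
% exchanger translate v: -2393 u_from: lb u_to: oz
[out] -38288


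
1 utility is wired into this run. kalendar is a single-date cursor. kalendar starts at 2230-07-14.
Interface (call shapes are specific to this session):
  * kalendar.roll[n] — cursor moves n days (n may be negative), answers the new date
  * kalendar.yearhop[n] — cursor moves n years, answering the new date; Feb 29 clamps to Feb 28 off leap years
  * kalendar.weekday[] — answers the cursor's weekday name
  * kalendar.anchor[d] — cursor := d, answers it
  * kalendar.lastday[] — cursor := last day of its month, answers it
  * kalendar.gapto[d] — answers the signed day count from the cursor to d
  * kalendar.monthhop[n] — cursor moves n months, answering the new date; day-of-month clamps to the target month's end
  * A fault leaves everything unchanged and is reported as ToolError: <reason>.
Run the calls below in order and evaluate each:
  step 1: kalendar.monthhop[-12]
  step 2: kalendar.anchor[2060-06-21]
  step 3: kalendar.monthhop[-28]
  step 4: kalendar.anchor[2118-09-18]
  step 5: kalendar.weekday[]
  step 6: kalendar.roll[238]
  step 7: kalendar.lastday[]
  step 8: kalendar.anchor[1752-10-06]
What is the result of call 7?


Answer: 2119-05-31

Derivation:
>> monthhop(n: -12)
<< 2229-07-14
>> anchor(d: 2060-06-21)
<< 2060-06-21
>> monthhop(n: -28)
<< 2058-02-21
>> anchor(d: 2118-09-18)
<< 2118-09-18
>> weekday()
<< Sunday
>> roll(n: 238)
<< 2119-05-14
>> lastday()
<< 2119-05-31
>> anchor(d: 1752-10-06)
<< 1752-10-06


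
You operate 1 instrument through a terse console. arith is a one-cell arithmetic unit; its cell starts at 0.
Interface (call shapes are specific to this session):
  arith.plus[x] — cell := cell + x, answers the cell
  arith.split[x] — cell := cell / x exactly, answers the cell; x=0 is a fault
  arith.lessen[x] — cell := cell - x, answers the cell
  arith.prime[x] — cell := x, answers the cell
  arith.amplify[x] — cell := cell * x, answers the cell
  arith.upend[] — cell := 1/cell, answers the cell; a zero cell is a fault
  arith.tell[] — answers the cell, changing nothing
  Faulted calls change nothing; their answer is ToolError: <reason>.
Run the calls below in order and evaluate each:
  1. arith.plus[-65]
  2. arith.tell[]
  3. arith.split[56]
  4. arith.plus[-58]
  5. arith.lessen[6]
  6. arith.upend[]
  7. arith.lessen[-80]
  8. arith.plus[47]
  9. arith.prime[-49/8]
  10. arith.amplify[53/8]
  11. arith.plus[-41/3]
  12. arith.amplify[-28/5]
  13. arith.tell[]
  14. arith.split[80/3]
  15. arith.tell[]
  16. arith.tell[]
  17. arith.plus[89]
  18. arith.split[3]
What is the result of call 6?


Answer: -56/3649

Derivation:
Invoking arith.plus with -65: -65.
Using arith.tell, which returns -65.
I invoke arith.split with 56: -65/56.
I invoke arith.plus with -58, which returns -3313/56.
Using arith.lessen with 6: -3649/56.
I use arith.upend(), which returns -56/3649.
Then arith.lessen with -80, which returns 291864/3649.
I call arith.plus with 47, giving 463367/3649.
Using arith.prime with -49/8, and observe -49/8.
I call arith.amplify with 53/8, → -2597/64.
I try arith.plus with -41/3, which returns -10415/192.
Invoking arith.amplify with -28/5, and see 14581/48.
Now I run arith.tell(), and observe 14581/48.
Then arith.split with 80/3, which returns 14581/1280.
Now I run arith.tell(), giving 14581/1280.
Next I call arith.tell(), — result: 14581/1280.
Invoking arith.plus with 89, and observe 128501/1280.
Then arith.split with 3, and observe 128501/3840.


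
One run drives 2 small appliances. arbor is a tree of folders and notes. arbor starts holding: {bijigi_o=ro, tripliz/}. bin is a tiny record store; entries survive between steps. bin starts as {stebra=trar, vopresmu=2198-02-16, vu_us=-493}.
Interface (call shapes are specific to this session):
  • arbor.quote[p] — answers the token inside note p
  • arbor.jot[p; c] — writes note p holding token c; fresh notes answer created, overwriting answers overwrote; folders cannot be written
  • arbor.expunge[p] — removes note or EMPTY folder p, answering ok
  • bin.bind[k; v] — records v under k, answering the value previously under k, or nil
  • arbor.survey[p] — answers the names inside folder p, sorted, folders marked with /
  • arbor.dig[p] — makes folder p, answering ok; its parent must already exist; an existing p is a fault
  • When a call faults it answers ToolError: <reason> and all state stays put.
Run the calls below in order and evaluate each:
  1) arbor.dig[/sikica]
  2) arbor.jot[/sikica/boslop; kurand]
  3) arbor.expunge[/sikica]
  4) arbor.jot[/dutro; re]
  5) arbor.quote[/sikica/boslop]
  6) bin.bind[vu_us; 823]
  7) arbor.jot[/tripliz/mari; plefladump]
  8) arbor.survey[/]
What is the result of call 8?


Now I run arbor.dig(p→/sikica), and get ok.
I invoke arbor.jot(p→/sikica/boslop, c→kurand), which returns created.
Next I call arbor.expunge(p→/sikica), giving ToolError: not empty.
Calling arbor.jot(p→/dutro, c→re), → created.
Then arbor.quote(p→/sikica/boslop), — result: kurand.
I try bin.bind(k→vu_us, v→823), giving -493.
I try arbor.jot(p→/tripliz/mari, c→plefladump), yielding created.
Then arbor.survey(p→/), which returns [bijigi_o, dutro, sikica/, tripliz/].

Answer: [bijigi_o, dutro, sikica/, tripliz/]


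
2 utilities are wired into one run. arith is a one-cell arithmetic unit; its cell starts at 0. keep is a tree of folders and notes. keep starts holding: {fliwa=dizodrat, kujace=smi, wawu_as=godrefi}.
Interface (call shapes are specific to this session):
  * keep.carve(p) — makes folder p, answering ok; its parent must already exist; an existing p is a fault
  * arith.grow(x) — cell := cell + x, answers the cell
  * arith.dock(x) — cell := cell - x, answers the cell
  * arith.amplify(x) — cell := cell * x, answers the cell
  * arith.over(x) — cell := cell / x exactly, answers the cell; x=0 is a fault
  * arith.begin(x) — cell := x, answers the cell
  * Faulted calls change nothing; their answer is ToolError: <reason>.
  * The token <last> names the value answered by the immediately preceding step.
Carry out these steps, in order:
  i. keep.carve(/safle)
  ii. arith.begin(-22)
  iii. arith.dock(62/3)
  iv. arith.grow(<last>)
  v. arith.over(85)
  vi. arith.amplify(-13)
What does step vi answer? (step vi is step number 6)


Answer: 3328/255

Derivation:
> keep.carve p: /safle
  ok
> arith.begin x: -22
  -22
> arith.dock x: 62/3
  -128/3
> arith.grow x: <last>
  -256/3
> arith.over x: 85
  -256/255
> arith.amplify x: -13
  3328/255


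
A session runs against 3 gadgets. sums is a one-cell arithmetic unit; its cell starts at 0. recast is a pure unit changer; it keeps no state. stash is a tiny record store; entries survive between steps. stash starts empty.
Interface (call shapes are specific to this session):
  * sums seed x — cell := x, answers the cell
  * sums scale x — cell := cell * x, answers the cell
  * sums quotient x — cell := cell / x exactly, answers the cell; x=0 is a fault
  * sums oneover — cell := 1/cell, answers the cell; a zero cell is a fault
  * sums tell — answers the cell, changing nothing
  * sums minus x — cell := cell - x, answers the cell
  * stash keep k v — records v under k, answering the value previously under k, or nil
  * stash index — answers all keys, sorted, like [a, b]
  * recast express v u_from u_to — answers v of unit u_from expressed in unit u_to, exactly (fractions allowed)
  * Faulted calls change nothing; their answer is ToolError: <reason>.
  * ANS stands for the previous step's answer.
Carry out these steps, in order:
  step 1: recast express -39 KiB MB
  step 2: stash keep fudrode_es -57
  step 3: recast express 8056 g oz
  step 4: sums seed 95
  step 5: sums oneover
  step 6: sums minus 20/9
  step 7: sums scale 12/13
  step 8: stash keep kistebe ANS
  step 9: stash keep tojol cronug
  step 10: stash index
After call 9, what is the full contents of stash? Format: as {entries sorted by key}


→ recast express(v='-39', u_from='KiB', u_to='MB')
← -624/15625
→ stash keep(k='fudrode_es', v='-57')
← nil
→ recast express(v='8056', u_from='g', u_to='oz')
← 12889600000/45359237
→ sums seed(x='95')
← 95
→ sums oneover()
← 1/95
→ sums minus(x='20/9')
← -1891/855
→ sums scale(x='12/13')
← -7564/3705
→ stash keep(k='kistebe', v='ANS')
← nil
→ stash keep(k='tojol', v='cronug')
← nil
→ stash index()
← [fudrode_es, kistebe, tojol]

Answer: {fudrode_es=-57, kistebe=-7564/3705, tojol=cronug}


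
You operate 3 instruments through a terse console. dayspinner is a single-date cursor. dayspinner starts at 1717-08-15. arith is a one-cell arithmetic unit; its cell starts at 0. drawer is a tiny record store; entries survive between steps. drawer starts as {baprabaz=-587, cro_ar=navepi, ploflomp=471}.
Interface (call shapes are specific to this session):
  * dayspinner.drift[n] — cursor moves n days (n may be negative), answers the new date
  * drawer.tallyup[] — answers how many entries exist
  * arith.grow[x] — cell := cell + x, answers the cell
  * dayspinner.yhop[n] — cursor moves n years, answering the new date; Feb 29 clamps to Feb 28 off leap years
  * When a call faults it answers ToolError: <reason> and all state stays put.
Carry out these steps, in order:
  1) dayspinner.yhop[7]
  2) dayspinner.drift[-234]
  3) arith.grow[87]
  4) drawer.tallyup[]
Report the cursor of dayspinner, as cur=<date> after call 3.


Answer: cur=1723-12-25

Derivation:
$ yhop n→7
[out] 1724-08-15
$ drift n→-234
[out] 1723-12-25
$ grow x→87
[out] 87
$ tallyup
[out] 3


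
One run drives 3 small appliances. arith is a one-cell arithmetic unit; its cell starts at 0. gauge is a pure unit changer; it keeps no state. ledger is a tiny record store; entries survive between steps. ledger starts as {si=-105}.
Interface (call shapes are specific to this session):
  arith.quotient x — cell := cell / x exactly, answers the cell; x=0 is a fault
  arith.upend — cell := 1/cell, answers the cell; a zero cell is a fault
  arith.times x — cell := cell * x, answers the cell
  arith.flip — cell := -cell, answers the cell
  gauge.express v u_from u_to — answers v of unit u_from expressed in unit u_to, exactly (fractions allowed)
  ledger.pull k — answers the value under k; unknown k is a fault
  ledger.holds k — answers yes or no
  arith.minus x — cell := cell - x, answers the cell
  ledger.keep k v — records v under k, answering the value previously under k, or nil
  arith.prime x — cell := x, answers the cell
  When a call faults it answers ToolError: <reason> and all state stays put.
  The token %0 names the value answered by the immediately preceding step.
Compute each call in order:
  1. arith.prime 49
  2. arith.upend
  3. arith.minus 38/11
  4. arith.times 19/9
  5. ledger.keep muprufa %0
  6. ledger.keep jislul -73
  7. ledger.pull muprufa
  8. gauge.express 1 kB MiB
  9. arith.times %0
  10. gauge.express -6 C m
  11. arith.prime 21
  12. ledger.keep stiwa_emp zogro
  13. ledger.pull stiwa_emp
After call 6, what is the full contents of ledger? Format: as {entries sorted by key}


% arith.prime x: 49
  49
% arith.upend
  1/49
% arith.minus x: 38/11
  -1851/539
% arith.times x: 19/9
  -11723/1617
% ledger.keep k: muprufa v: %0
  nil
% ledger.keep k: jislul v: -73
  nil
% ledger.pull k: muprufa
  -11723/1617
% gauge.express v: 1 u_from: kB u_to: MiB
  125/131072
% arith.times x: %0
  -1465375/211943424
% gauge.express v: -6 u_from: C u_to: m
  ToolError: incompatible units
% arith.prime x: 21
  21
% ledger.keep k: stiwa_emp v: zogro
  nil
% ledger.pull k: stiwa_emp
  zogro

Answer: {jislul=-73, muprufa=-11723/1617, si=-105}


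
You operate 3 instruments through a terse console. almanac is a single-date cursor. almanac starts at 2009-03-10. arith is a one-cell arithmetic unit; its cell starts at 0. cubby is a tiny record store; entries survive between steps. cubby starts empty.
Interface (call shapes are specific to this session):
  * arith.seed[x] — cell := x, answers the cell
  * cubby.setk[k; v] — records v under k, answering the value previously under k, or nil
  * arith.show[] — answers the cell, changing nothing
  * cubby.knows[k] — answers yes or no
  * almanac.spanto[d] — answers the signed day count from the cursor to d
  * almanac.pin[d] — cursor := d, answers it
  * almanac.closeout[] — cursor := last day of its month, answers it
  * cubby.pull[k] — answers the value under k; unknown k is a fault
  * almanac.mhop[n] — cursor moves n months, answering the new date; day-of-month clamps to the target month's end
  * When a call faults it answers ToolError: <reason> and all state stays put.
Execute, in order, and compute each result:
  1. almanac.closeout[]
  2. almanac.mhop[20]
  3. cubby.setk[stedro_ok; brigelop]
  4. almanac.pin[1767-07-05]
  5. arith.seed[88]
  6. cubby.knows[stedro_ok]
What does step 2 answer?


→ almanac.closeout()
← 2009-03-31
→ almanac.mhop(20)
← 2010-11-30
→ cubby.setk(stedro_ok, brigelop)
← nil
→ almanac.pin(1767-07-05)
← 1767-07-05
→ arith.seed(88)
← 88
→ cubby.knows(stedro_ok)
← yes

Answer: 2010-11-30


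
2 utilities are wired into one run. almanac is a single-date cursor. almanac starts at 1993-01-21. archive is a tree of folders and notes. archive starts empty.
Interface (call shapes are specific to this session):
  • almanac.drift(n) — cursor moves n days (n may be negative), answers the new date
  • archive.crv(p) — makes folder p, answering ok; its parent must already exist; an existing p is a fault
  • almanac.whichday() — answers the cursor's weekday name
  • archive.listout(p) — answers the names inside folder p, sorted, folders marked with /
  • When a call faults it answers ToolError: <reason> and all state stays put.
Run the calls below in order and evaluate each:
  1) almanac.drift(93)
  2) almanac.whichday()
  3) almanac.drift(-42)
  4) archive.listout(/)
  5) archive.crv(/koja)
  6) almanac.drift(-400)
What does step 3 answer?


Answer: 1993-03-13

Derivation:
·→ almanac.drift(93)
·← 1993-04-24
·→ almanac.whichday()
·← Saturday
·→ almanac.drift(-42)
·← 1993-03-13
·→ archive.listout(/)
·← []
·→ archive.crv(/koja)
·← ok
·→ almanac.drift(-400)
·← 1992-02-07


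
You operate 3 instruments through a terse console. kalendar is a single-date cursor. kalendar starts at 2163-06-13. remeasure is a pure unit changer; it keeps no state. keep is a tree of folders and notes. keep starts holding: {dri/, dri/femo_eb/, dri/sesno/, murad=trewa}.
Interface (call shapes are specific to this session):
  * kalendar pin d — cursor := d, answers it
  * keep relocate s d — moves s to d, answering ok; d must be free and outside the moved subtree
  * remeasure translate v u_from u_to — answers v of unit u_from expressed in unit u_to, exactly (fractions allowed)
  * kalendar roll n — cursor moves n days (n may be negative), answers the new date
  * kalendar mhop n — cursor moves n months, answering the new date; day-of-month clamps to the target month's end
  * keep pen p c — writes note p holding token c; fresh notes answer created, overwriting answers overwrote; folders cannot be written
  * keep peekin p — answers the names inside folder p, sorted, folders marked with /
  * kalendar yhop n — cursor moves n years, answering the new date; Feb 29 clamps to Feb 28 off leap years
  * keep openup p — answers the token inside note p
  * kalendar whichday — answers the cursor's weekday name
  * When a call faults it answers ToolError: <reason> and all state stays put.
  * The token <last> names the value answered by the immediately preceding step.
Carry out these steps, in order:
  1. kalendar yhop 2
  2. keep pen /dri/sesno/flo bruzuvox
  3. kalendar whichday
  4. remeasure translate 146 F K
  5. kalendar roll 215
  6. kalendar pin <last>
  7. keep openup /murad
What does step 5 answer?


Answer: 2166-01-14

Derivation:
I invoke kalendar yhop(n=2), and see 2165-06-13.
Calling keep pen(p=/dri/sesno/flo, c=bruzuvox), which returns created.
Next I call kalendar whichday, and get Thursday.
I run remeasure translate(v=146, u_from=F, u_to=K), and observe 20189/60.
I invoke kalendar roll(n=215), — result: 2166-01-14.
Next I call kalendar pin(d=<last>), → 2166-01-14.
I run keep openup(p=/murad), — result: trewa.


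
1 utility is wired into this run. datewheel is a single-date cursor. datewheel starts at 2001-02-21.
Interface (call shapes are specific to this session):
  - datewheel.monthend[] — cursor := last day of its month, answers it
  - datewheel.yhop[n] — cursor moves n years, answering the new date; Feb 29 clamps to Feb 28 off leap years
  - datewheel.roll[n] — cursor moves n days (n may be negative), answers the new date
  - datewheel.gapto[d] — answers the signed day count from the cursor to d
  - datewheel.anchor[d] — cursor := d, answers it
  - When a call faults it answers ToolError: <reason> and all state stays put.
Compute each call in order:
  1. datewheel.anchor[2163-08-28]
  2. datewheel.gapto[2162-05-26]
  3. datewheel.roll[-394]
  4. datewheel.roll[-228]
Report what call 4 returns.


Answer: 2161-12-14

Derivation:
Step: datewheel.anchor[d=2163-08-28]
Result: 2163-08-28
Step: datewheel.gapto[d=2162-05-26]
Result: -459
Step: datewheel.roll[n=-394]
Result: 2162-07-30
Step: datewheel.roll[n=-228]
Result: 2161-12-14


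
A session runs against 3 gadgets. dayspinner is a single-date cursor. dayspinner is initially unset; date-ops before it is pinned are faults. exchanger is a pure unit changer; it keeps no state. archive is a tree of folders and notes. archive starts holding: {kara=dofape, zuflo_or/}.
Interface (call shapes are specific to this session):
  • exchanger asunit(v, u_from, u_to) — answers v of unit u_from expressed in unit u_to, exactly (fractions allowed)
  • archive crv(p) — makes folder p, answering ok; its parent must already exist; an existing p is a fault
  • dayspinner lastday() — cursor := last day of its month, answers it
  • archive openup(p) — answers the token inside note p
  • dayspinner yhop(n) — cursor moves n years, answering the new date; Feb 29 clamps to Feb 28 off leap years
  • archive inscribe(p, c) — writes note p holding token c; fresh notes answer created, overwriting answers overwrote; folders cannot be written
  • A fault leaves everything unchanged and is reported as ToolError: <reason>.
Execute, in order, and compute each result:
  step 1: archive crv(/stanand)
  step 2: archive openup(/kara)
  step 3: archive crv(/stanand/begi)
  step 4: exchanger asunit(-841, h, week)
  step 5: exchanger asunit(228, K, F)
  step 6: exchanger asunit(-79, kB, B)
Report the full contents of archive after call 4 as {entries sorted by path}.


[in] archive crv p→/stanand
= ok
[in] archive openup p→/kara
= dofape
[in] archive crv p→/stanand/begi
= ok
[in] exchanger asunit v→-841 u_from→h u_to→week
= -841/168
[in] exchanger asunit v→228 u_from→K u_to→F
= -4927/100
[in] exchanger asunit v→-79 u_from→kB u_to→B
= -79000

Answer: {kara=dofape, stanand/, stanand/begi/, zuflo_or/}


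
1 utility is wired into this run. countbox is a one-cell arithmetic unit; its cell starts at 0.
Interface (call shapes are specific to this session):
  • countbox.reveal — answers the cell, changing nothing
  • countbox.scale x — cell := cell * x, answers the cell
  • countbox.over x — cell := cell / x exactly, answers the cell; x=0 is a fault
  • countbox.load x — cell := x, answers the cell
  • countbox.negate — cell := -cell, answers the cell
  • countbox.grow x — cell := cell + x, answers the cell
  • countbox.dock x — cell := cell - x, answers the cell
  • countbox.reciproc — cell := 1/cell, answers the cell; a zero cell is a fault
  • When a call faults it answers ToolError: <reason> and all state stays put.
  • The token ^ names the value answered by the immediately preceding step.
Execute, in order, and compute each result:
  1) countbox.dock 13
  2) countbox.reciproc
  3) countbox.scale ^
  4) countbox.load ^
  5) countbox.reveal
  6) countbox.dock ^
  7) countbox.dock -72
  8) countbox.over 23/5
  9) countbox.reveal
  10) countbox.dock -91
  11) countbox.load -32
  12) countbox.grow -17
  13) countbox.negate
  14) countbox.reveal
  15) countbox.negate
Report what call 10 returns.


Answer: 2453/23

Derivation:
Invoking countbox.dock(x=13), yielding -13.
Now I run countbox.reciproc(), → -1/13.
Then countbox.scale(x=^), — result: 1/169.
I run countbox.load(x=^), — result: 1/169.
Then countbox.reveal(), yielding 1/169.
Now I run countbox.dock(x=^), → 0.
Invoking countbox.dock(x=-72), → 72.
I call countbox.over(x=23/5), — result: 360/23.
Using countbox.reveal, and observe 360/23.
I invoke countbox.dock(x=-91): 2453/23.
Calling countbox.load(x=-32), → -32.
Invoking countbox.grow(x=-17), which returns -49.
I invoke countbox.negate(), and observe 49.
Now I run countbox.reveal(), yielding 49.
Next I call countbox.negate, and get -49.


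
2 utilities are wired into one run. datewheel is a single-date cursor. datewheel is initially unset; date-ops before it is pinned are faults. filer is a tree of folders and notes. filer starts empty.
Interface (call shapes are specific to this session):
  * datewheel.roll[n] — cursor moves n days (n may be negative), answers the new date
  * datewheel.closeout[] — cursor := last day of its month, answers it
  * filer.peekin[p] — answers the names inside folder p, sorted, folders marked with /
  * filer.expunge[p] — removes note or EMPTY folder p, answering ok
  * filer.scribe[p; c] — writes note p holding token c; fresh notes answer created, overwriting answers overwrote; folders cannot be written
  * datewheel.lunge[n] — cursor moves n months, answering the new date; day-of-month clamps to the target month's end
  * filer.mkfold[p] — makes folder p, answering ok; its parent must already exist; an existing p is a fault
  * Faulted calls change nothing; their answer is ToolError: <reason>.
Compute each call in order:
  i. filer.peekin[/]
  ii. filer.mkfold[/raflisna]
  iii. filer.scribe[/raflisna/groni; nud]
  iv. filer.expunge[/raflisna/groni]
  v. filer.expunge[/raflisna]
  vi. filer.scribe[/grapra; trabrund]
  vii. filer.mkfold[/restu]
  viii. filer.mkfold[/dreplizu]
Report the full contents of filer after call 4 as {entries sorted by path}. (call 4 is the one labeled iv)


~$ filer.peekin p='/'
[out] []
~$ filer.mkfold p='/raflisna'
[out] ok
~$ filer.scribe p='/raflisna/groni' c='nud'
[out] created
~$ filer.expunge p='/raflisna/groni'
[out] ok
~$ filer.expunge p='/raflisna'
[out] ok
~$ filer.scribe p='/grapra' c='trabrund'
[out] created
~$ filer.mkfold p='/restu'
[out] ok
~$ filer.mkfold p='/dreplizu'
[out] ok

Answer: {raflisna/}


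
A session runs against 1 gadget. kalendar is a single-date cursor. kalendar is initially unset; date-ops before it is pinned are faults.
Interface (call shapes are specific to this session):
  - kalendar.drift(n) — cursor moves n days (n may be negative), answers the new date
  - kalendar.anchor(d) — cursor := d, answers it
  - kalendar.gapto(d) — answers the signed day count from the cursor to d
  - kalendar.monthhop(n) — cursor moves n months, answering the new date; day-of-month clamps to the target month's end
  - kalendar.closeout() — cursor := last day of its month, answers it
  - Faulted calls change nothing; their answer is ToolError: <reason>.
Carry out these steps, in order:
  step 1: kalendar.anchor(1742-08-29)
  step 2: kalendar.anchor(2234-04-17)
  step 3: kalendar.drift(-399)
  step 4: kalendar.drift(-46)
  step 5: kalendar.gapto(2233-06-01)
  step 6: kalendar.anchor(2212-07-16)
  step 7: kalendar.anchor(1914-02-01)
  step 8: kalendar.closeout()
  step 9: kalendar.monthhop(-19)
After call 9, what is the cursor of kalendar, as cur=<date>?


==> kalendar.anchor(1742-08-29)
<== 1742-08-29
==> kalendar.anchor(2234-04-17)
<== 2234-04-17
==> kalendar.drift(-399)
<== 2233-03-14
==> kalendar.drift(-46)
<== 2233-01-27
==> kalendar.gapto(2233-06-01)
<== 125
==> kalendar.anchor(2212-07-16)
<== 2212-07-16
==> kalendar.anchor(1914-02-01)
<== 1914-02-01
==> kalendar.closeout()
<== 1914-02-28
==> kalendar.monthhop(-19)
<== 1912-07-28

Answer: cur=1912-07-28


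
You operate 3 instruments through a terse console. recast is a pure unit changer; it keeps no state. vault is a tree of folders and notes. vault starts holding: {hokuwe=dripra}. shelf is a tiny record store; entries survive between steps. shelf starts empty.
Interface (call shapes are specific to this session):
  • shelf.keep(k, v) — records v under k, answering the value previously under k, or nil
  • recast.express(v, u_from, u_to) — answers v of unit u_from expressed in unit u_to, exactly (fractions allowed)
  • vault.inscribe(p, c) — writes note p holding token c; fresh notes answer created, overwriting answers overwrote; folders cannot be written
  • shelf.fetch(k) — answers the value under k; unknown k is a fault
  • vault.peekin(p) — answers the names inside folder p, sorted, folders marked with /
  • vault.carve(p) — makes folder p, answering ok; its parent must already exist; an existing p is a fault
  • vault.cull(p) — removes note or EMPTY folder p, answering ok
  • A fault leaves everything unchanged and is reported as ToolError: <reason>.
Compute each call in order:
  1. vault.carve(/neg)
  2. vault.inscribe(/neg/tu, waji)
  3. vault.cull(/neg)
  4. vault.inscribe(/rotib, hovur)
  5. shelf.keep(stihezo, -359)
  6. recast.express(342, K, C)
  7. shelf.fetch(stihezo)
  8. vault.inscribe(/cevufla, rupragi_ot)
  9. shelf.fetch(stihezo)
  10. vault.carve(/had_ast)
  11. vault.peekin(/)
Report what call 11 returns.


Answer: [cevufla, had_ast/, hokuwe, neg/, rotib]

Derivation:
CALL carve[p=/neg]
RET  ok
CALL inscribe[p=/neg/tu; c=waji]
RET  created
CALL cull[p=/neg]
RET  ToolError: not empty
CALL inscribe[p=/rotib; c=hovur]
RET  created
CALL keep[k=stihezo; v=-359]
RET  nil
CALL express[v=342; u_from=K; u_to=C]
RET  1377/20
CALL fetch[k=stihezo]
RET  -359
CALL inscribe[p=/cevufla; c=rupragi_ot]
RET  created
CALL fetch[k=stihezo]
RET  -359
CALL carve[p=/had_ast]
RET  ok
CALL peekin[p=/]
RET  [cevufla, had_ast/, hokuwe, neg/, rotib]


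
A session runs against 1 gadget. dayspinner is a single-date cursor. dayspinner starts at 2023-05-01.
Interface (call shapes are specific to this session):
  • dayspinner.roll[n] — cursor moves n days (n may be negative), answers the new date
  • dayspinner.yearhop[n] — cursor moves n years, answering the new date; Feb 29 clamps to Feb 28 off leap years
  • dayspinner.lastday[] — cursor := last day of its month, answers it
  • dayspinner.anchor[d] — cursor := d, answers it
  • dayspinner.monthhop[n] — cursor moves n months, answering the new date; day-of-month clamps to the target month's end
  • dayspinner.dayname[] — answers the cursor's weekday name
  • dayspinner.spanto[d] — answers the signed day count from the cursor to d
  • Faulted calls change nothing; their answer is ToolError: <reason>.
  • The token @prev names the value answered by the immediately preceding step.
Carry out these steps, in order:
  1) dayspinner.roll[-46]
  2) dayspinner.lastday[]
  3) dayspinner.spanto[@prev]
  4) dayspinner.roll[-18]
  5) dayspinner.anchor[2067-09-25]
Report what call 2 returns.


Answer: 2023-03-31

Derivation:
Then dayspinner.roll on -46, — result: 2023-03-16.
I run dayspinner.lastday(), which returns 2023-03-31.
I run dayspinner.spanto on @prev, and see 0.
Now I run dayspinner.roll on -18, → 2023-03-13.
Next I call dayspinner.anchor on 2067-09-25, giving 2067-09-25.


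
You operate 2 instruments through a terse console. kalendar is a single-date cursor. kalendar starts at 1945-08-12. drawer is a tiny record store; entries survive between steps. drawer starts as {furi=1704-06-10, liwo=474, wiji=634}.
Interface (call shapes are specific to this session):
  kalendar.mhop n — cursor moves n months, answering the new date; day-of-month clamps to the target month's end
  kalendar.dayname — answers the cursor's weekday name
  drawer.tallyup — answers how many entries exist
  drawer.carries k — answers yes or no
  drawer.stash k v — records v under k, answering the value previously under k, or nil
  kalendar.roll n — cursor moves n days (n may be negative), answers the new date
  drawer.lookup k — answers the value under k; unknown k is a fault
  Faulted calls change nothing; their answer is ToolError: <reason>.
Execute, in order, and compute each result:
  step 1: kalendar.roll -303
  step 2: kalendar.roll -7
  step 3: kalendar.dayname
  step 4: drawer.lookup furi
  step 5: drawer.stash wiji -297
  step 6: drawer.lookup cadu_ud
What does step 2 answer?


Next I call roll on n→-303, — result: 1944-10-13.
Now I run roll on n→-7, giving 1944-10-06.
I invoke dayname, giving Friday.
Calling lookup on k→furi, yielding 1704-06-10.
I use stash on k→wiji, v→-297, and get 634.
Invoking lookup on k→cadu_ud, yielding ToolError: no such key cadu_ud.

Answer: 1944-10-06


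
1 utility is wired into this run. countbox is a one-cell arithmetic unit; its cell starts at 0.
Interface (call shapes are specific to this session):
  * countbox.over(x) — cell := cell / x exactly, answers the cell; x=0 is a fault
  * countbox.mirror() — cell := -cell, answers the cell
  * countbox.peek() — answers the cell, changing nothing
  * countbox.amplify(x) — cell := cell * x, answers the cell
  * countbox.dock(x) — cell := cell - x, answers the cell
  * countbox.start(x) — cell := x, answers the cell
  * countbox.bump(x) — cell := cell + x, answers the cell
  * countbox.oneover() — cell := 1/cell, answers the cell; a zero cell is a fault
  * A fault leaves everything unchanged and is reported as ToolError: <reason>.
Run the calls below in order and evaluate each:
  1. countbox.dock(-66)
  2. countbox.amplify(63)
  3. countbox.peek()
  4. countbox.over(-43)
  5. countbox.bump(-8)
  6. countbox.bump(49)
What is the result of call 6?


Answer: -2395/43

Derivation:
> countbox.dock x=-66
[out] 66
> countbox.amplify x=63
[out] 4158
> countbox.peek
[out] 4158
> countbox.over x=-43
[out] -4158/43
> countbox.bump x=-8
[out] -4502/43
> countbox.bump x=49
[out] -2395/43


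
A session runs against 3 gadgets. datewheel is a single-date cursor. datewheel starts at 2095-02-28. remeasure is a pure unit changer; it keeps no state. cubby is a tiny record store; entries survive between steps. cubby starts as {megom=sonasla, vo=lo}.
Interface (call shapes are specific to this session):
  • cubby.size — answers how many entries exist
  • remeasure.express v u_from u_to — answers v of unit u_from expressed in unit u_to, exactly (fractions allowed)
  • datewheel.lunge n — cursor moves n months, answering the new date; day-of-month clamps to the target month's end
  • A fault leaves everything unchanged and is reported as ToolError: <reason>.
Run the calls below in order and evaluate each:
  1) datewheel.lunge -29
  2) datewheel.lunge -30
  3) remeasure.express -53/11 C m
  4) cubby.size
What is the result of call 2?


I use lunge on n→-29, and get 2092-09-28.
I invoke lunge on n→-30, and get 2090-03-28.
I invoke express on v→-53/11, u_from→C, u_to→m, giving ToolError: incompatible units.
I try size(), yielding 2.

Answer: 2090-03-28


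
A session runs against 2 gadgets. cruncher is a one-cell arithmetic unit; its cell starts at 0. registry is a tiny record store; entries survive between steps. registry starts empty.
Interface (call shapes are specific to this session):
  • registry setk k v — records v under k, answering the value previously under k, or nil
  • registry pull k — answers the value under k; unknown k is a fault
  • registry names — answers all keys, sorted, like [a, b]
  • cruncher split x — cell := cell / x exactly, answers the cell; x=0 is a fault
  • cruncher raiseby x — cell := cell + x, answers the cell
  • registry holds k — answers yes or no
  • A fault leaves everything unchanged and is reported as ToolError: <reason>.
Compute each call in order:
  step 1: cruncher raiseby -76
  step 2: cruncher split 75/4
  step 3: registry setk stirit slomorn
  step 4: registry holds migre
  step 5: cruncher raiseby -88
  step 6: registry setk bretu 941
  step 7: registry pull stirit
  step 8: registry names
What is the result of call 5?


Act: cruncher raiseby[x: -76]
Obs: -76
Act: cruncher split[x: 75/4]
Obs: -304/75
Act: registry setk[k: stirit; v: slomorn]
Obs: nil
Act: registry holds[k: migre]
Obs: no
Act: cruncher raiseby[x: -88]
Obs: -6904/75
Act: registry setk[k: bretu; v: 941]
Obs: nil
Act: registry pull[k: stirit]
Obs: slomorn
Act: registry names[]
Obs: [bretu, stirit]

Answer: -6904/75


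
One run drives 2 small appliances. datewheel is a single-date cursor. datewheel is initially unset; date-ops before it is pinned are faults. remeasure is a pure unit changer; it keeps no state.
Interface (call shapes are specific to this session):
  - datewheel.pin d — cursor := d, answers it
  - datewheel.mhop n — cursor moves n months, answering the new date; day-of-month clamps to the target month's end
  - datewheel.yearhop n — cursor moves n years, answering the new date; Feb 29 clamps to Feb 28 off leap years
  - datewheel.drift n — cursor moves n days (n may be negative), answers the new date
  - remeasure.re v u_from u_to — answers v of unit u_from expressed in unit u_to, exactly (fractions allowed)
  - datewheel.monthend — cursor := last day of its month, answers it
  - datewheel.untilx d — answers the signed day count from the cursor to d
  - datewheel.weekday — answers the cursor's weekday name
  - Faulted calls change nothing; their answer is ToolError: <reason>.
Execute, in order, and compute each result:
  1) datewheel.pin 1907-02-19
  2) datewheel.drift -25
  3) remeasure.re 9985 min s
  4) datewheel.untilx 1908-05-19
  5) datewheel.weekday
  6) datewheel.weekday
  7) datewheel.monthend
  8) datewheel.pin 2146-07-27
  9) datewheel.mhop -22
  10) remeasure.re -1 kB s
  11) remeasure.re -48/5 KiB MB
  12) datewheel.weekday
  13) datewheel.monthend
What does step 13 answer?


// datewheel.pin(d: 1907-02-19) == 1907-02-19
// datewheel.drift(n: -25) == 1907-01-25
// remeasure.re(v: 9985, u_from: min, u_to: s) == 599100
// datewheel.untilx(d: 1908-05-19) == 480
// datewheel.weekday() == Friday
// datewheel.weekday() == Friday
// datewheel.monthend() == 1907-01-31
// datewheel.pin(d: 2146-07-27) == 2146-07-27
// datewheel.mhop(n: -22) == 2144-09-27
// remeasure.re(v: -1, u_from: kB, u_to: s) == ToolError: incompatible units
// remeasure.re(v: -48/5, u_from: KiB, u_to: MB) == -768/78125
// datewheel.weekday() == Sunday
// datewheel.monthend() == 2144-09-30

Answer: 2144-09-30


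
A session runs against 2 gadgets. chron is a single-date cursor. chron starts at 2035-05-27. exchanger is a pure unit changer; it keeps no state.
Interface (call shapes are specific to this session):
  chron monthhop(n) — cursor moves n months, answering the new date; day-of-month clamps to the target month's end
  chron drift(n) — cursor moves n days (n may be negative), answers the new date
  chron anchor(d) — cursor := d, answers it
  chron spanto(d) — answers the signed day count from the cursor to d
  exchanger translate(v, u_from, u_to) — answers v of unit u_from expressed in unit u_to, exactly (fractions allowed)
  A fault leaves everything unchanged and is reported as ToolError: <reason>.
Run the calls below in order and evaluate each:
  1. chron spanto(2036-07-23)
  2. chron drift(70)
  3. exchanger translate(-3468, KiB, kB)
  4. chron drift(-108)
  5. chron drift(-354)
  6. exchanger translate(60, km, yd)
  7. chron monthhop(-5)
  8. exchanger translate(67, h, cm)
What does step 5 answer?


Answer: 2034-04-30

Derivation:
>>> chron spanto d→2036-07-23
  423
>>> chron drift n→70
  2035-08-05
>>> exchanger translate v→-3468 u_from→KiB u_to→kB
  -443904/125
>>> chron drift n→-108
  2035-04-19
>>> chron drift n→-354
  2034-04-30
>>> exchanger translate v→60 u_from→km u_to→yd
  25000000/381
>>> chron monthhop n→-5
  2033-11-30
>>> exchanger translate v→67 u_from→h u_to→cm
  ToolError: incompatible units
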